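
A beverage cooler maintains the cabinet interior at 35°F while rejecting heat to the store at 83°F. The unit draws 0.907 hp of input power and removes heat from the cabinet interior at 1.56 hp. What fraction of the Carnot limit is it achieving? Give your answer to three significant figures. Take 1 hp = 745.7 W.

COP_actual = Q̇_C/Ẇ = 1.560/0.9070 = 1.720.
In absolute terms T_C = 274.82 K and T_H = 301.48 K, so ΔT = 26.67 K.
COP_Carnot = T_C/ΔT = 274.82/26.67 = 10.31.
η_II = COP_actual/COP_Carnot = 1.720/10.31 = 0.1669.

0.167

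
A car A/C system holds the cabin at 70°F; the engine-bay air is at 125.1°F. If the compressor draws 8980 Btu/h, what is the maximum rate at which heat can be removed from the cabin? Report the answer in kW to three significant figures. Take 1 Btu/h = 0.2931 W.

25.3 kW

In absolute terms T_C = 294.26 K and T_H = 324.87 K, so ΔT = 30.61 K.
COP_Carnot = T_C/ΔT = 294.26/30.61 = 9.613.
Q̇_max = COP_Carnot × Ẇ = 9.613 × 8980 Btu/h = 86320 Btu/h = 25.30 kW.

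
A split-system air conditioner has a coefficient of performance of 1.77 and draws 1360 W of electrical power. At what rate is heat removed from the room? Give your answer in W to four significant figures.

2407 W

Q̇_C = COP × Ẇ = 1.77 × 1360 = 2407 W.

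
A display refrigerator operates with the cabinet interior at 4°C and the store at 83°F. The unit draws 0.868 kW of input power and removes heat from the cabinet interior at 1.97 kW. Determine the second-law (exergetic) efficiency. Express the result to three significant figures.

0.199

COP_actual = Q̇_C/Ẇ = 1.970/0.8680 = 2.270.
In absolute terms T_C = 277.15 K and T_H = 301.48 K, so ΔT = 24.33 K.
COP_Carnot = T_C/ΔT = 277.15/24.33 = 11.39.
η_II = COP_actual/COP_Carnot = 2.270/11.39 = 0.1993.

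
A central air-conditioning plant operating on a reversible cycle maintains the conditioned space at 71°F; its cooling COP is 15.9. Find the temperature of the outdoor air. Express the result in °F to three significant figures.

104 °F

COP_R = T_C/(T_H − T_C) gives T_H − T_C = T_C/COP.
With T_C = 294.82 K, T_H = 294.82 × (1 + 1/15.9) = 313.36 K.
Converting, 313.36 K = 104.38°F.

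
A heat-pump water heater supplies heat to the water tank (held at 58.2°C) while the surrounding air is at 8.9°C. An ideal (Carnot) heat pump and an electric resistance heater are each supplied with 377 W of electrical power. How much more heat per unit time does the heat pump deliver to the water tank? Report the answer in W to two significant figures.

2200 W

In absolute terms T_C = 282.05 K and T_H = 331.35 K, so ΔT = 49.30 K.
COP_Carnot = T_H/ΔT = 331.35/49.30 = 6.721.
The heat pump delivers Q̇_H = COP × Ẇ = 2534 W; the resistance heater delivers Ẇ = 377.0 W.
Extra = (COP − 1)·Ẇ = 2157 W.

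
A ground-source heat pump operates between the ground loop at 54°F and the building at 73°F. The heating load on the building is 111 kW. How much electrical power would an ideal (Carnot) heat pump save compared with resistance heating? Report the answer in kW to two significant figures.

In absolute terms T_C = 285.37 K and T_H = 295.93 K, so ΔT = 10.56 K.
COP_Carnot = T_H/ΔT = 295.93/10.56 = 28.04.
Resistance heating needs Ẇ_res = Q̇_H = 111.0 kW; the reversible heat pump needs only Ẇ_hp = Q̇_H/COP = 3.959 kW.
Saving = 111.0 − 3.959 = 107.0 kW.

110 kW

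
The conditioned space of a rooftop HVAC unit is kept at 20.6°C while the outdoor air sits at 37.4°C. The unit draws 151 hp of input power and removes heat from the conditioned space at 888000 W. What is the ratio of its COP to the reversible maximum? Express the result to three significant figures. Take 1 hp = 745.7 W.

Converting, Q̇_C = 888000 W = 1191 hp, so COP_actual = Q̇_C/Ẇ = 1191/151.0 = 7.886.
In absolute terms T_C = 293.75 K and T_H = 310.55 K, so ΔT = 16.80 K.
COP_Carnot = T_C/ΔT = 293.75/16.80 = 17.49.
η_II = COP_actual/COP_Carnot = 7.886/17.49 = 0.4510.

0.451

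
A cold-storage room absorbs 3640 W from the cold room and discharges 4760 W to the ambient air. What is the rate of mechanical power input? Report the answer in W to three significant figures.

For a cyclic device the first law requires Q̇_H = Q̇_C + Ẇ.
Ẇ = Q̇_H − Q̇_C = 1120 W.

1120 W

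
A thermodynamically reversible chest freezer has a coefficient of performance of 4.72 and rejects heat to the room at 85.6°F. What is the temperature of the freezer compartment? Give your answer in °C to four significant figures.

-23.18 °C

For a Carnot refrigerator COP_R = T_C/(T_H − T_C), so T_C = COP·T_H/(1 + COP).
With T_H = 302.93 K, T_C = 4.72 × 302.93/5.720 = 249.97 K.
Converting, 249.97 K = -23.18°C.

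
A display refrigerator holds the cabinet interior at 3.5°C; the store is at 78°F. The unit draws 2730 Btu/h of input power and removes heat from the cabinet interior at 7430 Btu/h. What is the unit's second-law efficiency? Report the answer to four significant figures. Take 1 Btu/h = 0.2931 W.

0.2170

COP_actual = Q̇_C/Ẇ = 7430/2730 = 2.722.
In absolute terms T_C = 276.65 K and T_H = 298.71 K, so ΔT = 22.06 K.
COP_Carnot = T_C/ΔT = 276.65/22.06 = 12.54.
η_II = COP_actual/COP_Carnot = 2.722/12.54 = 0.2170.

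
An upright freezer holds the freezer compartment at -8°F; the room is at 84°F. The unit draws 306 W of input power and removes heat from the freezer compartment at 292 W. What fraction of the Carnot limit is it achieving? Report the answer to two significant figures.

0.19

COP_actual = Q̇_C/Ẇ = 292.0/306.0 = 0.9542.
In absolute terms T_C = 250.93 K and T_H = 302.04 K, so ΔT = 51.11 K.
COP_Carnot = T_C/ΔT = 250.93/51.11 = 4.909.
η_II = COP_actual/COP_Carnot = 0.9542/4.909 = 0.1944.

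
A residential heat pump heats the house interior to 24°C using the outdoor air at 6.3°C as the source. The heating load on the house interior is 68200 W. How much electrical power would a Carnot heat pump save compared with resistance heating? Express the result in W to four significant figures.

64140 W

In absolute terms T_C = 279.45 K and T_H = 297.15 K, so ΔT = 17.70 K.
COP_Carnot = T_H/ΔT = 297.15/17.70 = 16.79.
Resistance heating needs Ẇ_res = Q̇_H = 68200 W; the reversible heat pump needs only Ẇ_hp = Q̇_H/COP = 4062 W.
Saving = 68200 − 4062 = 64140 W.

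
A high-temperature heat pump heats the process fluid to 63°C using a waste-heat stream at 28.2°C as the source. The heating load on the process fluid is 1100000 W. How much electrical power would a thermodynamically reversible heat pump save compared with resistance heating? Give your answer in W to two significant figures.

In absolute terms T_C = 301.35 K and T_H = 336.15 K, so ΔT = 34.80 K.
COP_Carnot = T_H/ΔT = 336.15/34.80 = 9.659.
Resistance heating needs Ẇ_res = Q̇_H = 1100000 W; the reversible heat pump needs only Ẇ_hp = Q̇_H/COP = 113900 W.
Saving = 1100000 − 113900 = 986100 W.

990000 W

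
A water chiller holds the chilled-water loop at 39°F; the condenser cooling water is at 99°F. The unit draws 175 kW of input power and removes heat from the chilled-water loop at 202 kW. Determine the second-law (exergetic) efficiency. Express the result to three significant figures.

0.139

COP_actual = Q̇_C/Ẇ = 202.0/175.0 = 1.154.
In absolute terms T_C = 277.04 K and T_H = 310.37 K, so ΔT = 33.33 K.
COP_Carnot = T_C/ΔT = 277.04/33.33 = 8.311.
η_II = COP_actual/COP_Carnot = 1.154/8.311 = 0.1389.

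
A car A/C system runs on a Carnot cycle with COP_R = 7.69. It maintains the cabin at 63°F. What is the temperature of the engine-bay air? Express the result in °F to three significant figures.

COP_R = T_C/(T_H − T_C) gives T_H − T_C = T_C/COP.
With T_C = 290.37 K, T_H = 290.37 × (1 + 1/7.69) = 328.13 K.
Converting, 328.13 K = 130.97°F.

131 °F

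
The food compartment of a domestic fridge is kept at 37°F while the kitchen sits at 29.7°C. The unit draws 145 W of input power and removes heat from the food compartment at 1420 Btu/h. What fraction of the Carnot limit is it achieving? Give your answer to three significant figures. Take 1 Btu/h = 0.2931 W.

0.280

Converting, Q̇_C = 1420 Btu/h = 416.2 W, so COP_actual = Q̇_C/Ẇ = 416.2/145.0 = 2.870.
In absolute terms T_C = 275.93 K and T_H = 302.85 K, so ΔT = 26.92 K.
COP_Carnot = T_C/ΔT = 275.93/26.92 = 10.25.
η_II = COP_actual/COP_Carnot = 2.870/10.25 = 0.2801.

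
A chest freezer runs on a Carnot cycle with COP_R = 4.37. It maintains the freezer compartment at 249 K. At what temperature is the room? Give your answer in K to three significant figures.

COP_R = T_C/(T_H − T_C) gives T_H − T_C = T_C/COP.
With T_C = 249.00 K, T_H = 249.00 × (1 + 1/4.37) = 305.98 K.

306 K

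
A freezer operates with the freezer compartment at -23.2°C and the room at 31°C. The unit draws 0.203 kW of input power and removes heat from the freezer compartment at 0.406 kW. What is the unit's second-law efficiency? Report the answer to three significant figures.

COP_actual = Q̇_C/Ẇ = 0.4060/0.2030 = 2.000.
In absolute terms T_C = 249.95 K and T_H = 304.15 K, so ΔT = 54.20 K.
COP_Carnot = T_C/ΔT = 249.95/54.20 = 4.612.
η_II = COP_actual/COP_Carnot = 2.000/4.612 = 0.4337.

0.434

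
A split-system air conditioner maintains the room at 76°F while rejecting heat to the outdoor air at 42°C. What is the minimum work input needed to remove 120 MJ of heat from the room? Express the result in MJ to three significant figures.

In absolute terms T_C = 297.59 K and T_H = 315.15 K, so ΔT = 17.56 K.
The reversible limit is COP_R = T_C/ΔT = 16.95, so W_min = Q_C/COP = Q_C·ΔT/T_C.
W_min = 120.0 × 17.56/297.59 = 7.079 MJ.

7.08 MJ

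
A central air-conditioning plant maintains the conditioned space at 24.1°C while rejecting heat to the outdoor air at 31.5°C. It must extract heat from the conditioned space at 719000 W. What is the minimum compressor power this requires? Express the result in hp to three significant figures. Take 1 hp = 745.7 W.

In absolute terms T_C = 297.25 K and T_H = 304.65 K, so ΔT = 7.400 K.
COP_Carnot = T_C/ΔT = 297.25/7.400 = 40.17.
Ẇ_min = Q̇/COP_Carnot = 719000/40.17 = 17900 W = 24.00 hp.

24.0 hp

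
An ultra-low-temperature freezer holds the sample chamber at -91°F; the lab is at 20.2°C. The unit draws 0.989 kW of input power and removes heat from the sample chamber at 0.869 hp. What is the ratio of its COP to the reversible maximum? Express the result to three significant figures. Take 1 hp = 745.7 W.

0.283

Converting, Q̇_C = 0.8690 hp = 0.6480 kW, so COP_actual = Q̇_C/Ẇ = 0.6480/0.9890 = 0.6552.
In absolute terms T_C = 204.82 K and T_H = 293.35 K, so ΔT = 88.53 K.
COP_Carnot = T_C/ΔT = 204.82/88.53 = 2.313.
η_II = COP_actual/COP_Carnot = 0.6552/2.313 = 0.2832.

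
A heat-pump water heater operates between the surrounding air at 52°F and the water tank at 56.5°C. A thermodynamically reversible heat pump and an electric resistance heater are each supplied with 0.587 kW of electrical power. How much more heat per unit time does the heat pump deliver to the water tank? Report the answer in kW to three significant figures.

In absolute terms T_C = 284.26 K and T_H = 329.65 K, so ΔT = 45.39 K.
COP_Carnot = T_H/ΔT = 329.65/45.39 = 7.263.
The heat pump delivers Q̇_H = COP × Ẇ = 4.263 kW; the resistance heater delivers Ẇ = 0.5870 kW.
Extra = (COP − 1)·Ẇ = 3.676 kW.

3.68 kW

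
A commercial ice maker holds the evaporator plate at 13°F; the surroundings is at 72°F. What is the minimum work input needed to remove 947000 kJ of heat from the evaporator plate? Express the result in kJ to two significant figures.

120000 kJ

In absolute terms T_C = 262.59 K and T_H = 295.37 K, so ΔT = 32.78 K.
The reversible limit is COP_R = T_C/ΔT = 8.011, so W_min = Q_C/COP = Q_C·ΔT/T_C.
W_min = 947000 × 32.78/262.59 = 118200 kJ.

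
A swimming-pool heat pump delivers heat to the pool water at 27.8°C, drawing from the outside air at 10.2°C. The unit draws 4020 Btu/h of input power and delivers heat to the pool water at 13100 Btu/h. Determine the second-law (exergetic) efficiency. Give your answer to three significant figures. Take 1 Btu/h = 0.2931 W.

COP_actual = Q̇_H/Ẇ = 13100/4020 = 3.259.
In absolute terms T_C = 283.35 K and T_H = 300.95 K, so ΔT = 17.60 K.
COP_Carnot = T_H/ΔT = 300.95/17.60 = 17.10.
η_II = COP_actual/COP_Carnot = 3.259/17.10 = 0.1906.

0.191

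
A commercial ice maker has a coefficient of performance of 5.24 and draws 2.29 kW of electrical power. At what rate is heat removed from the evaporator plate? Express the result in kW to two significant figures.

12 kW

Q̇_C = COP × Ẇ = 5.24 × 2.290 = 12.00 kW.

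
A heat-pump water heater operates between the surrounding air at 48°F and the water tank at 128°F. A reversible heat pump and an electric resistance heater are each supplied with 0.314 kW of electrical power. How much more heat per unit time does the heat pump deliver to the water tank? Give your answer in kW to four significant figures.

In absolute terms T_C = 282.04 K and T_H = 326.48 K, so ΔT = 44.44 K.
COP_Carnot = T_H/ΔT = 326.48/44.44 = 7.346.
The heat pump delivers Q̇_H = COP × Ẇ = 2.307 kW; the resistance heater delivers Ẇ = 0.3140 kW.
Extra = (COP − 1)·Ẇ = 1.993 kW.

1.993 kW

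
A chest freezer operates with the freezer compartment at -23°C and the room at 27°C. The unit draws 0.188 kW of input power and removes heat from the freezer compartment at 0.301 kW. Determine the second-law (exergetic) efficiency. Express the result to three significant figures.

0.320

COP_actual = Q̇_C/Ẇ = 0.3010/0.1880 = 1.601.
In absolute terms T_C = 250.15 K and T_H = 300.15 K, so ΔT = 50.00 K.
COP_Carnot = T_C/ΔT = 250.15/50.00 = 5.003.
η_II = COP_actual/COP_Carnot = 1.601/5.003 = 0.3200.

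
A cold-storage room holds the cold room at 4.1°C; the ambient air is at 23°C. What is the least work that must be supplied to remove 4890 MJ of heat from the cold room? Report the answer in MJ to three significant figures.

333 MJ

In absolute terms T_C = 277.25 K and T_H = 296.15 K, so ΔT = 18.90 K.
The reversible limit is COP_R = T_C/ΔT = 14.67, so W_min = Q_C/COP = Q_C·ΔT/T_C.
W_min = 4890 × 18.90/277.25 = 333.3 MJ.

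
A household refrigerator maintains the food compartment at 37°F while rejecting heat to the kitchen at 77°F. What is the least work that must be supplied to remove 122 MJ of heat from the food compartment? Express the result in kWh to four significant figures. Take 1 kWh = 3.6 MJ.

2.729 kWh

In absolute terms T_C = 275.93 K and T_H = 298.15 K, so ΔT = 22.22 K.
The reversible limit is COP_R = T_C/ΔT = 12.42, so W_min = Q_C/COP = Q_C·ΔT/T_C.
W_min = 122.0 × 22.22/275.93 = 9.825 MJ = 2.729 kWh.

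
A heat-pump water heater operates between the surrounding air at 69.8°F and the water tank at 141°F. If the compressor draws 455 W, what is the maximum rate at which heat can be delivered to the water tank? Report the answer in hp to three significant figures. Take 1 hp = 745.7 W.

5.15 hp

In absolute terms T_C = 294.15 K and T_H = 333.71 K, so ΔT = 39.56 K.
COP_Carnot = T_H/ΔT = 333.71/39.56 = 8.436.
Q̇_max = COP_Carnot × Ẇ = 8.436 × 455.0 W = 3839 W = 5.148 hp.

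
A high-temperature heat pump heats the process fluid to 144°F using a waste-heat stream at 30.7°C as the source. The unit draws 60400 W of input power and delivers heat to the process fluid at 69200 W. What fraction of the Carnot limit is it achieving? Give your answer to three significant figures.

COP_actual = Q̇_H/Ẇ = 69200/60400 = 1.146.
In absolute terms T_C = 303.85 K and T_H = 335.37 K, so ΔT = 31.52 K.
COP_Carnot = T_H/ΔT = 335.37/31.52 = 10.64.
η_II = COP_actual/COP_Carnot = 1.146/10.64 = 0.1077.

0.108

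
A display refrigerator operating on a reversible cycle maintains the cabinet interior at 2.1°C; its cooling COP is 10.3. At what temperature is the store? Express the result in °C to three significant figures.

28.8 °C

COP_R = T_C/(T_H − T_C) gives T_H − T_C = T_C/COP.
With T_C = 275.25 K, T_H = 275.25 × (1 + 1/10.3) = 301.97 K.
Converting, 301.97 K = 28.82°C.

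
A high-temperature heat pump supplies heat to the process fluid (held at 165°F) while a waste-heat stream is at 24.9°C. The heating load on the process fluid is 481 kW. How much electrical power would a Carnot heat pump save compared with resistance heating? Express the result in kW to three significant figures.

413 kW

In absolute terms T_C = 298.05 K and T_H = 347.04 K, so ΔT = 48.99 K.
COP_Carnot = T_H/ΔT = 347.04/48.99 = 7.084.
Resistance heating needs Ẇ_res = Q̇_H = 481.0 kW; the reversible heat pump needs only Ẇ_hp = Q̇_H/COP = 67.90 kW.
Saving = 481.0 − 67.90 = 413.1 kW.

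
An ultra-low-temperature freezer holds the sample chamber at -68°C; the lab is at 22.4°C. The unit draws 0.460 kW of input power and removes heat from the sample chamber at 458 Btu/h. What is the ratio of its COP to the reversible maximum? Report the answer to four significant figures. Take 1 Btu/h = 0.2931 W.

0.1286

Converting, Q̇_C = 458.0 Btu/h = 0.1342 kW, so COP_actual = Q̇_C/Ẇ = 0.1342/0.4600 = 0.2918.
In absolute terms T_C = 205.15 K and T_H = 295.55 K, so ΔT = 90.40 K.
COP_Carnot = T_C/ΔT = 205.15/90.40 = 2.269.
η_II = COP_actual/COP_Carnot = 0.2918/2.269 = 0.1286.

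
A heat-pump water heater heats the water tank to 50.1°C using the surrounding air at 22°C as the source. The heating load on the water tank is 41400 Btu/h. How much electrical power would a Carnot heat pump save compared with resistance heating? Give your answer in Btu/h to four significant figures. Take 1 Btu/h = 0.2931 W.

37800 Btu/h

In absolute terms T_C = 295.15 K and T_H = 323.25 K, so ΔT = 28.10 K.
COP_Carnot = T_H/ΔT = 323.25/28.10 = 11.50.
Resistance heating needs Ẇ_res = Q̇_H = 41400 Btu/h; the reversible heat pump needs only Ẇ_hp = Q̇_H/COP = 3599 Btu/h.
Saving = 41400 − 3599 = 37800 Btu/h.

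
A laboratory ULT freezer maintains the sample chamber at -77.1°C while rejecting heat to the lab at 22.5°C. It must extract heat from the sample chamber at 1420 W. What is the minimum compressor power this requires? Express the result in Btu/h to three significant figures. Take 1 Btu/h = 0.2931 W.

2460 Btu/h

In absolute terms T_C = 196.05 K and T_H = 295.65 K, so ΔT = 99.60 K.
COP_Carnot = T_C/ΔT = 196.05/99.60 = 1.968.
Ẇ_min = Q̇/COP_Carnot = 1420/1.968 = 721.4 W = 2461 Btu/h.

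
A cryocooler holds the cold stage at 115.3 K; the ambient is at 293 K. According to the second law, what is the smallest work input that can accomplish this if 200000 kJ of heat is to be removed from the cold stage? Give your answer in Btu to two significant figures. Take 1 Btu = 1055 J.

The reservoir spacing is ΔT = 293 − 115.3 = 177.7 K.
The reversible limit is COP_R = T_C/ΔT = 0.6488, so W_min = Q_C/COP = Q_C·ΔT/T_C.
W_min = 200000 × 177.7/115.30 = 308200 kJ = 292200 Btu.

290000 Btu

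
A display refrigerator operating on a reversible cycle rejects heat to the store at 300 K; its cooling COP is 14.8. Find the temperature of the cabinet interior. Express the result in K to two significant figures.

For a Carnot refrigerator COP_R = T_C/(T_H − T_C), so T_C = COP·T_H/(1 + COP).
With T_H = 300.00 K, T_C = 14.8 × 300.00/15.80 = 281.01 K.

280 K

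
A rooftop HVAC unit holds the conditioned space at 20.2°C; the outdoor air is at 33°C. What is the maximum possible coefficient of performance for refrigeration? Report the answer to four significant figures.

In absolute terms T_C = 293.35 K and T_H = 306.15 K, so ΔT = 12.80 K.
For a reversible cycle, COP_Carnot = T_C/ΔT = 293.35/12.80 = 22.92.

22.92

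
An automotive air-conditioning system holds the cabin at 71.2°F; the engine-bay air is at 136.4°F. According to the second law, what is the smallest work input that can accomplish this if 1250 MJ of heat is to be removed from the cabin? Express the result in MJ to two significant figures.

In absolute terms T_C = 294.93 K and T_H = 331.15 K, so ΔT = 36.22 K.
The reversible limit is COP_R = T_C/ΔT = 8.142, so W_min = Q_C/COP = Q_C·ΔT/T_C.
W_min = 1250 × 36.22/294.93 = 153.5 MJ.

150 MJ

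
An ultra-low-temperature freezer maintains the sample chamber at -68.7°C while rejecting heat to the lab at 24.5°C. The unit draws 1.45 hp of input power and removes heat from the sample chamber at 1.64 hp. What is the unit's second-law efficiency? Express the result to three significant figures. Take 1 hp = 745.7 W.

0.516

COP_actual = Q̇_C/Ẇ = 1.640/1.450 = 1.131.
In absolute terms T_C = 204.45 K and T_H = 297.65 K, so ΔT = 93.20 K.
COP_Carnot = T_C/ΔT = 204.45/93.20 = 2.194.
η_II = COP_actual/COP_Carnot = 1.131/2.194 = 0.5156.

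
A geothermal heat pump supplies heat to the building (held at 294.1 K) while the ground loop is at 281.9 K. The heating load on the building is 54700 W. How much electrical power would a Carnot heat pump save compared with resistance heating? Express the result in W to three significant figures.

52400 W

The reservoir spacing is ΔT = 294.1 − 281.9 = 12.20 K.
COP_Carnot = T_H/ΔT = 294.10/12.20 = 24.11.
Resistance heating needs Ẇ_res = Q̇_H = 54700 W; the reversible heat pump needs only Ẇ_hp = Q̇_H/COP = 2269 W.
Saving = 54700 − 2269 = 52430 W.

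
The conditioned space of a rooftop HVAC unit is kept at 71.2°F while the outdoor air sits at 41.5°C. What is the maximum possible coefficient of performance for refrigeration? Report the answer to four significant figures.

14.95

In absolute terms T_C = 294.93 K and T_H = 314.65 K, so ΔT = 19.72 K.
For a reversible cycle, COP_Carnot = T_C/ΔT = 294.93/19.72 = 14.95.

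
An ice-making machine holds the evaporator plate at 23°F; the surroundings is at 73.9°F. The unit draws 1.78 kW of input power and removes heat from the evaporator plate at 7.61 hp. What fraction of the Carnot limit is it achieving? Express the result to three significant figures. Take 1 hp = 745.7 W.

0.336

Converting, Q̇_C = 7.610 hp = 5.675 kW, so COP_actual = Q̇_C/Ẇ = 5.675/1.780 = 3.188.
In absolute terms T_C = 268.15 K and T_H = 296.43 K, so ΔT = 28.28 K.
COP_Carnot = T_C/ΔT = 268.15/28.28 = 9.483.
η_II = COP_actual/COP_Carnot = 3.188/9.483 = 0.3362.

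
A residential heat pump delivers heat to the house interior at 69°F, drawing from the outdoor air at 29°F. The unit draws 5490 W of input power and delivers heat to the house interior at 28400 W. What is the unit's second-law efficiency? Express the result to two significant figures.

0.39

COP_actual = Q̇_H/Ẇ = 28400/5490 = 5.173.
In absolute terms T_C = 271.48 K and T_H = 293.71 K, so ΔT = 22.22 K.
COP_Carnot = T_H/ΔT = 293.71/22.22 = 13.22.
η_II = COP_actual/COP_Carnot = 5.173/13.22 = 0.3914.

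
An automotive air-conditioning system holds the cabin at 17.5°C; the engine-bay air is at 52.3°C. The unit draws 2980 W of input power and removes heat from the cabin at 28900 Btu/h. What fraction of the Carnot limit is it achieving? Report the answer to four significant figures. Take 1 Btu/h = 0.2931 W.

0.3403

Converting, Q̇_C = 28900 Btu/h = 8471 W, so COP_actual = Q̇_C/Ẇ = 8471/2980 = 2.842.
In absolute terms T_C = 290.65 K and T_H = 325.45 K, so ΔT = 34.80 K.
COP_Carnot = T_C/ΔT = 290.65/34.80 = 8.352.
η_II = COP_actual/COP_Carnot = 2.842/8.352 = 0.3403.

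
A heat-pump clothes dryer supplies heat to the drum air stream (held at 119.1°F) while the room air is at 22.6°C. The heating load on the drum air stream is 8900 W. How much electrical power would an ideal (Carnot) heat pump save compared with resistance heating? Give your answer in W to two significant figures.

8200 W

In absolute terms T_C = 295.75 K and T_H = 321.54 K, so ΔT = 25.79 K.
COP_Carnot = T_H/ΔT = 321.54/25.79 = 12.47.
Resistance heating needs Ẇ_res = Q̇_H = 8900 W; the reversible heat pump needs only Ẇ_hp = Q̇_H/COP = 713.8 W.
Saving = 8900 − 713.8 = 8186 W.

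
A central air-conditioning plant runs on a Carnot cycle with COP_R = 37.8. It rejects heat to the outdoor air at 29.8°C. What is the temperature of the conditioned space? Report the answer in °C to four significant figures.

21.99 °C

For a Carnot refrigerator COP_R = T_C/(T_H − T_C), so T_C = COP·T_H/(1 + COP).
With T_H = 302.95 K, T_C = 37.8 × 302.95/38.80 = 295.14 K.
Converting, 295.14 K = 21.99°C.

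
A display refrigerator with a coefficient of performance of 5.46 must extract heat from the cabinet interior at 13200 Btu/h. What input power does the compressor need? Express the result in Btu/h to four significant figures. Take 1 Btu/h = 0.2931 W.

Ẇ = Q̇_C/COP = 13200/5.46 = 2418 Btu/h.

2418 Btu/h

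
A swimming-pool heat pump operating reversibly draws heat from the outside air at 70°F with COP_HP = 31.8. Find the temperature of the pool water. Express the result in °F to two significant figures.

COP_HP = T_H/(T_H − T_C) rearranges to T_H = COP·T_C/(COP − 1).
With T_C = 294.26 K, T_H = 31.8 × 294.26/30.80 = 303.82 K.
Converting, 303.82 K = 87.20°F.

87 °F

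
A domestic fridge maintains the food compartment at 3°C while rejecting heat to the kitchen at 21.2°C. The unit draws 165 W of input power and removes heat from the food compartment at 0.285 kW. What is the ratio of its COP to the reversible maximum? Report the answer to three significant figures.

Converting, Q̇_C = 0.2850 kW = 285.0 W, so COP_actual = Q̇_C/Ẇ = 285.0/165.0 = 1.727.
In absolute terms T_C = 276.15 K and T_H = 294.35 K, so ΔT = 18.20 K.
COP_Carnot = T_C/ΔT = 276.15/18.20 = 15.17.
η_II = COP_actual/COP_Carnot = 1.727/15.17 = 0.1138.

0.114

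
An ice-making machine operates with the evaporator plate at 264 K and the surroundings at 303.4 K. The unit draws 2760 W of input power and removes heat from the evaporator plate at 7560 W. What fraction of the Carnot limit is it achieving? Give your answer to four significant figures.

COP_actual = Q̇_C/Ẇ = 7560/2760 = 2.739.
The reservoir spacing is ΔT = 303.4 − 264 = 39.40 K.
COP_Carnot = T_C/ΔT = 264.00/39.40 = 6.701.
η_II = COP_actual/COP_Carnot = 2.739/6.701 = 0.4088.

0.4088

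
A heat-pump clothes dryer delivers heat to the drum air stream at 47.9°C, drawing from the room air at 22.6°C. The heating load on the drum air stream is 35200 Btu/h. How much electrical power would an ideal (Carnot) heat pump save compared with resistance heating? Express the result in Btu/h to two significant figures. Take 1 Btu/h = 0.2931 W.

32000 Btu/h

In absolute terms T_C = 295.75 K and T_H = 321.05 K, so ΔT = 25.30 K.
COP_Carnot = T_H/ΔT = 321.05/25.30 = 12.69.
Resistance heating needs Ẇ_res = Q̇_H = 35200 Btu/h; the reversible heat pump needs only Ẇ_hp = Q̇_H/COP = 2774 Btu/h.
Saving = 35200 − 2774 = 32430 Btu/h.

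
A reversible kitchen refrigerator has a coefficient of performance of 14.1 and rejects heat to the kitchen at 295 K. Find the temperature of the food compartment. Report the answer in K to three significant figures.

For a Carnot refrigerator COP_R = T_C/(T_H − T_C), so T_C = COP·T_H/(1 + COP).
With T_H = 295.00 K, T_C = 14.1 × 295.00/15.10 = 275.46 K.

275 K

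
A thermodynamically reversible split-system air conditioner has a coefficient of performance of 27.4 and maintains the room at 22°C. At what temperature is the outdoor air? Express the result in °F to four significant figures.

90.99 °F

COP_R = T_C/(T_H − T_C) gives T_H − T_C = T_C/COP.
With T_C = 295.15 K, T_H = 295.15 × (1 + 1/27.4) = 305.92 K.
Converting, 305.92 K = 90.99°F.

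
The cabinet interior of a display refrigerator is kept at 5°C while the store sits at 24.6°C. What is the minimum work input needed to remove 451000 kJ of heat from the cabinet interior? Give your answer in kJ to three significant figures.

31800 kJ

In absolute terms T_C = 278.15 K and T_H = 297.75 K, so ΔT = 19.60 K.
The reversible limit is COP_R = T_C/ΔT = 14.19, so W_min = Q_C/COP = Q_C·ΔT/T_C.
W_min = 451000 × 19.60/278.15 = 31780 kJ.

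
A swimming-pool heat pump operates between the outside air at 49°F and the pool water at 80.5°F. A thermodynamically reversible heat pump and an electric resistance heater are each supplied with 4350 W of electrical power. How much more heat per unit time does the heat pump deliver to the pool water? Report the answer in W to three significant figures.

In absolute terms T_C = 282.59 K and T_H = 300.09 K, so ΔT = 17.50 K.
COP_Carnot = T_H/ΔT = 300.09/17.50 = 17.15.
The heat pump delivers Q̇_H = COP × Ẇ = 74590 W; the resistance heater delivers Ẇ = 4350 W.
Extra = (COP − 1)·Ẇ = 70240 W.

70200 W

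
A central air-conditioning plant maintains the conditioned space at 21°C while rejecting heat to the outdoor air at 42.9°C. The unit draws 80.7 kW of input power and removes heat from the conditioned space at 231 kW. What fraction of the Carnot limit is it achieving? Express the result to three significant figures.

COP_actual = Q̇_C/Ẇ = 231.0/80.70 = 2.862.
In absolute terms T_C = 294.15 K and T_H = 316.05 K, so ΔT = 21.90 K.
COP_Carnot = T_C/ΔT = 294.15/21.90 = 13.43.
η_II = COP_actual/COP_Carnot = 2.862/13.43 = 0.2131.

0.213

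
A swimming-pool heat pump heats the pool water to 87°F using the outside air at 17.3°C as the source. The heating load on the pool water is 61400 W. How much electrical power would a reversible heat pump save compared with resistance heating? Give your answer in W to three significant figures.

58700 W

In absolute terms T_C = 290.45 K and T_H = 303.71 K, so ΔT = 13.26 K.
COP_Carnot = T_H/ΔT = 303.71/13.26 = 22.91.
Resistance heating needs Ẇ_res = Q̇_H = 61400 W; the reversible heat pump needs only Ẇ_hp = Q̇_H/COP = 2680 W.
Saving = 61400 − 2680 = 58720 W.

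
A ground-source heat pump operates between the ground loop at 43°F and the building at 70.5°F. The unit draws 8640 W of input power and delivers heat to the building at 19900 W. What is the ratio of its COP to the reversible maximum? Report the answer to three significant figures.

0.119

COP_actual = Q̇_H/Ẇ = 19900/8640 = 2.303.
In absolute terms T_C = 279.26 K and T_H = 294.54 K, so ΔT = 15.28 K.
COP_Carnot = T_H/ΔT = 294.54/15.28 = 19.28.
η_II = COP_actual/COP_Carnot = 2.303/19.28 = 0.1195.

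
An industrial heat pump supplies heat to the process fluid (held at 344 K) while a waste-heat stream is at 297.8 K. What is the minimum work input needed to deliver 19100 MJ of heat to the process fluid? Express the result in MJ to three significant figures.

The reservoir spacing is ΔT = 344 − 297.8 = 46.20 K.
The reversible limit is COP_HP = T_H/ΔT = 7.446, so W_min = Q_H/COP = Q_H·ΔT/T_H.
W_min = 19100 × 46.20/344.00 = 2565 MJ.

2570 MJ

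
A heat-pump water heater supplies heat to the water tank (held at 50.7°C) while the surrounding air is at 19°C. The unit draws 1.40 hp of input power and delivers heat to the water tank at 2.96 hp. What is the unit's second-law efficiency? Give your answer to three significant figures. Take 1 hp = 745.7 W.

0.207

COP_actual = Q̇_H/Ẇ = 2.960/1.400 = 2.114.
In absolute terms T_C = 292.15 K and T_H = 323.85 K, so ΔT = 31.70 K.
COP_Carnot = T_H/ΔT = 323.85/31.70 = 10.22.
η_II = COP_actual/COP_Carnot = 2.114/10.22 = 0.2070.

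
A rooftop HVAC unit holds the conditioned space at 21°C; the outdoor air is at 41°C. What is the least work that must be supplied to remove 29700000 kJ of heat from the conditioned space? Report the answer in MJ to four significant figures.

2019 MJ

In absolute terms T_C = 294.15 K and T_H = 314.15 K, so ΔT = 20.00 K.
The reversible limit is COP_R = T_C/ΔT = 14.71, so W_min = Q_C/COP = Q_C·ΔT/T_C.
W_min = 29700000 × 20.00/294.15 = 2019000 kJ = 2019 MJ.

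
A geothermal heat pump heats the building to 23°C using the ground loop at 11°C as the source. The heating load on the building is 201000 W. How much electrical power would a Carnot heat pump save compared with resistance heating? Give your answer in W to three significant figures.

In absolute terms T_C = 284.15 K and T_H = 296.15 K, so ΔT = 12.00 K.
COP_Carnot = T_H/ΔT = 296.15/12.00 = 24.68.
Resistance heating needs Ẇ_res = Q̇_H = 201000 W; the reversible heat pump needs only Ẇ_hp = Q̇_H/COP = 8145 W.
Saving = 201000 − 8145 = 192900 W.

193000 W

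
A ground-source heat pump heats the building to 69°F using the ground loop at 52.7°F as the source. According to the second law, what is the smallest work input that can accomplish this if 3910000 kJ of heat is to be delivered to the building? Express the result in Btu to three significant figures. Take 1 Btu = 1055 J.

In absolute terms T_C = 284.65 K and T_H = 293.71 K, so ΔT = 9.056 K.
The reversible limit is COP_HP = T_H/ΔT = 32.43, so W_min = Q_H/COP = Q_H·ΔT/T_H.
W_min = 3910000 × 9.056/293.71 = 120600 kJ = 114300 Btu.

114000 Btu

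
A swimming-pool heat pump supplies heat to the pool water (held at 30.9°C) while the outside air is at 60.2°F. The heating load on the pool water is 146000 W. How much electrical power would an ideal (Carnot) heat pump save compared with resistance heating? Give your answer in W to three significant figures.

139000 W

In absolute terms T_C = 288.82 K and T_H = 304.05 K, so ΔT = 15.23 K.
COP_Carnot = T_H/ΔT = 304.05/15.23 = 19.96.
Resistance heating needs Ẇ_res = Q̇_H = 146000 W; the reversible heat pump needs only Ẇ_hp = Q̇_H/COP = 7315 W.
Saving = 146000 − 7315 = 138700 W.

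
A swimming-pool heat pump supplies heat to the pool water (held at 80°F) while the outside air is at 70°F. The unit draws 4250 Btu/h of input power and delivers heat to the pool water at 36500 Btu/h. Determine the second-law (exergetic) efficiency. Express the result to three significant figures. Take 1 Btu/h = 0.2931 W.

0.159

COP_actual = Q̇_H/Ẇ = 36500/4250 = 8.588.
In absolute terms T_C = 294.26 K and T_H = 299.82 K, so ΔT = 5.556 K.
COP_Carnot = T_H/ΔT = 299.82/5.556 = 53.97.
η_II = COP_actual/COP_Carnot = 8.588/53.97 = 0.1591.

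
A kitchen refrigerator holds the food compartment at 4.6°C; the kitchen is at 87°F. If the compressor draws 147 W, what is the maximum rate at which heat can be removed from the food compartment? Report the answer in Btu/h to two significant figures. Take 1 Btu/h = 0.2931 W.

5400 Btu/h

In absolute terms T_C = 277.75 K and T_H = 303.71 K, so ΔT = 25.96 K.
COP_Carnot = T_C/ΔT = 277.75/25.96 = 10.70.
Q̇_max = COP_Carnot × Ẇ = 10.70 × 147.0 W = 1573 W = 5367 Btu/h.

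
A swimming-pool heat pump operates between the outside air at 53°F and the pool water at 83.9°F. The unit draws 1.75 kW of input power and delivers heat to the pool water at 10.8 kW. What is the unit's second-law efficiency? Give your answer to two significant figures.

COP_actual = Q̇_H/Ẇ = 10.80/1.750 = 6.171.
In absolute terms T_C = 284.82 K and T_H = 301.98 K, so ΔT = 17.17 K.
COP_Carnot = T_H/ΔT = 301.98/17.17 = 17.59.
η_II = COP_actual/COP_Carnot = 6.171/17.59 = 0.3508.

0.35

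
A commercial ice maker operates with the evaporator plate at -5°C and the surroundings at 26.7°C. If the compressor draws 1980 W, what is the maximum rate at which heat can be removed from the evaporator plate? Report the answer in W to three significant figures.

In absolute terms T_C = 268.15 K and T_H = 299.85 K, so ΔT = 31.70 K.
COP_Carnot = T_C/ΔT = 268.15/31.70 = 8.459.
Q̇_max = COP_Carnot × Ẇ = 8.459 × 1980 W = 16750 W.

16700 W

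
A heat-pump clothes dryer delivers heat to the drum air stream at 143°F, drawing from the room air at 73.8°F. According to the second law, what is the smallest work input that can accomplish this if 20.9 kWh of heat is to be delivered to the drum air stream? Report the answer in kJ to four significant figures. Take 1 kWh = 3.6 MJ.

In absolute terms T_C = 296.37 K and T_H = 334.82 K, so ΔT = 38.44 K.
The reversible limit is COP_HP = T_H/ΔT = 8.709, so W_min = Q_H/COP = Q_H·ΔT/T_H.
W_min = 20.90 × 38.44/334.82 = 2.400 kWh = 8639 kJ.

8639 kJ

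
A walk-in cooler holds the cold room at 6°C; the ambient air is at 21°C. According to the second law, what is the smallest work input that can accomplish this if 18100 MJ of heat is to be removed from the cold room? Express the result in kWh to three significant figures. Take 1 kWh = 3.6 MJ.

In absolute terms T_C = 279.15 K and T_H = 294.15 K, so ΔT = 15.00 K.
The reversible limit is COP_R = T_C/ΔT = 18.61, so W_min = Q_C/COP = Q_C·ΔT/T_C.
W_min = 18100 × 15.00/279.15 = 972.6 MJ = 270.2 kWh.

270 kWh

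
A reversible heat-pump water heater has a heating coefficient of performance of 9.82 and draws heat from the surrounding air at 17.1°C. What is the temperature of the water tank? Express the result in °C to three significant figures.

COP_HP = T_H/(T_H − T_C) rearranges to T_H = COP·T_C/(COP − 1).
With T_C = 290.25 K, T_H = 9.82 × 290.25/8.820 = 323.16 K.
Converting, 323.16 K = 50.01°C.

50.0 °C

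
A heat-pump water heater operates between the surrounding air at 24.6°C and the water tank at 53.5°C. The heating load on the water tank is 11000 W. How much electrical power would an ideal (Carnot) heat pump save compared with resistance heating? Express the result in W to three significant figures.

In absolute terms T_C = 297.75 K and T_H = 326.65 K, so ΔT = 28.90 K.
COP_Carnot = T_H/ΔT = 326.65/28.90 = 11.30.
Resistance heating needs Ẇ_res = Q̇_H = 11000 W; the reversible heat pump needs only Ẇ_hp = Q̇_H/COP = 973.2 W.
Saving = 11000 − 973.2 = 10030 W.

10000 W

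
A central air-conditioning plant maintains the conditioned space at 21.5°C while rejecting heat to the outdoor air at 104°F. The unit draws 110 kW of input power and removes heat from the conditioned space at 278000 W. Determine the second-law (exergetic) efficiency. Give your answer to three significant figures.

Converting, Q̇_C = 278000 W = 278.0 kW, so COP_actual = Q̇_C/Ẇ = 278.0/110.0 = 2.527.
In absolute terms T_C = 294.65 K and T_H = 313.15 K, so ΔT = 18.50 K.
COP_Carnot = T_C/ΔT = 294.65/18.50 = 15.93.
η_II = COP_actual/COP_Carnot = 2.527/15.93 = 0.1587.

0.159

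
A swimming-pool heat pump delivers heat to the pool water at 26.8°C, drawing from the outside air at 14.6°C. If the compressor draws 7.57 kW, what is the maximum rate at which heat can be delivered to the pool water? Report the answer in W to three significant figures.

186000 W

In absolute terms T_C = 287.75 K and T_H = 299.95 K, so ΔT = 12.20 K.
COP_Carnot = T_H/ΔT = 299.95/12.20 = 24.59.
Q̇_max = COP_Carnot × Ẇ = 24.59 × 7.570 kW = 186.1 kW = 186100 W.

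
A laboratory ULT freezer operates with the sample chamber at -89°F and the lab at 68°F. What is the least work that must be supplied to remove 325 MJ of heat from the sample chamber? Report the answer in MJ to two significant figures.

140 MJ

In absolute terms T_C = 205.93 K and T_H = 293.15 K, so ΔT = 87.22 K.
The reversible limit is COP_R = T_C/ΔT = 2.361, so W_min = Q_C/COP = Q_C·ΔT/T_C.
W_min = 325.0 × 87.22/205.93 = 137.7 MJ.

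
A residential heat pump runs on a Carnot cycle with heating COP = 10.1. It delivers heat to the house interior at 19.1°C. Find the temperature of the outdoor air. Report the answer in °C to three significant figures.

COP_HP = T_H/(T_H − T_C) gives T_H − T_C = T_H/COP.
With T_H = 292.25 K, T_C = 292.25 × (1 − 1/10.1) = 263.31 K.
Converting, 263.31 K = -9.84°C.

-9.84 °C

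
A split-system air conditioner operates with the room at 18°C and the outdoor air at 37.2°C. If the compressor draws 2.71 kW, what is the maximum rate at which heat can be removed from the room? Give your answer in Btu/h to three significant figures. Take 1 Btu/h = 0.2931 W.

140000 Btu/h

In absolute terms T_C = 291.15 K and T_H = 310.35 K, so ΔT = 19.20 K.
COP_Carnot = T_C/ΔT = 291.15/19.20 = 15.16.
Q̇_max = COP_Carnot × Ẇ = 15.16 × 2.710 kW = 41.09 kW = 140200 Btu/h.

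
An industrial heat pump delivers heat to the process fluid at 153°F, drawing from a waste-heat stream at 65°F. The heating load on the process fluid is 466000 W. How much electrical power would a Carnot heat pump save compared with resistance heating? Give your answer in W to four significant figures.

399100 W

In absolute terms T_C = 291.48 K and T_H = 340.37 K, so ΔT = 48.89 K.
COP_Carnot = T_H/ΔT = 340.37/48.89 = 6.962.
Resistance heating needs Ẇ_res = Q̇_H = 466000 W; the reversible heat pump needs only Ẇ_hp = Q̇_H/COP = 66930 W.
Saving = 466000 − 66930 = 399100 W.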